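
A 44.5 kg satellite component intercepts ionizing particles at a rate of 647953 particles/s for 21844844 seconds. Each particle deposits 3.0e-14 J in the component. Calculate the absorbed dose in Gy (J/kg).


Total energy deposited = rate * time * E_per
  = 647953 * 21844844 * 3.0e-14 = 0.424633 J
Dose = E_total / mass = 0.424633 / 44.5
Dose = 0.009542314 Gy

0.0095 Gy


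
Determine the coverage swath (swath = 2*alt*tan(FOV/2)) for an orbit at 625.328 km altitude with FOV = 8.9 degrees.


FOV = 8.9 deg = 0.1553343 rad
swath = 2 * alt * tan(FOV/2) = 2 * 625.328 * tan(0.07766715)
swath = 2 * 625.328 * 0.0778237
swath = 97.3307 km

97.3307 km


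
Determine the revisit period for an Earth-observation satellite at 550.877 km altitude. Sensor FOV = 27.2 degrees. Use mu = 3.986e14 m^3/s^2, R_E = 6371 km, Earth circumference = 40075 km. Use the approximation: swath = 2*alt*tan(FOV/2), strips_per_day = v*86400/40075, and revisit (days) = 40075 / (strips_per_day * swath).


swath = 2*550.877*tan(0.2373648) = 266.5423 km
v = sqrt(mu/r) = 7588.5135 m/s = 7.5885 km/s
strips/day = v*86400/40075 = 7.5885*86400/40075 = 16.3605
coverage/day = strips * swath = 16.3605 * 266.5423 = 4360.7695 km
revisit = 40075 / 4360.7695 = 9.1899 days

9.1899 days


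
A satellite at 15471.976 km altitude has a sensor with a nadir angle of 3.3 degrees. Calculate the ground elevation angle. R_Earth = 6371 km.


r = R_E + alt = 21842.9760 km
Law of sines in the satellite / Earth-center / ground-point triangle:
  sin(nadir)/R_E = sin(90 + el)/r  =>  cos(el) = (r/R_E)*sin(nadir)
cos(el) = (21842.9760 / 6371.0000) * sin(3.3 deg) = 0.1973583
el = arccos(0.1973583) = 78.6175 deg
(Earth-central angle = 90 - nadir - el = 8.0825 deg)

78.6175 degrees


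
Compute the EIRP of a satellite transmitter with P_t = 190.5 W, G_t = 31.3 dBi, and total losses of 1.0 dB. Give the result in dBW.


Pt = 190.5 W = 22.7989 dBW
EIRP = Pt_dBW + Gt - losses = 22.7989 + 31.3 - 1.0 = 53.0989 dBW

53.0989 dBW


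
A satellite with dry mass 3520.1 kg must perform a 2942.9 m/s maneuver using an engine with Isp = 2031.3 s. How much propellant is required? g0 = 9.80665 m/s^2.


ve = Isp * g0 = 2031.3 * 9.80665 = 19920.248145 m/s
mass ratio = exp(dv/ve) = exp(2942.9/19920.248145) = 1.15920463
m_prop = m_dry * (mr - 1) = 3520.1 * (1.15920463 - 1)
m_prop = 560.4162 kg

560.4162 kg


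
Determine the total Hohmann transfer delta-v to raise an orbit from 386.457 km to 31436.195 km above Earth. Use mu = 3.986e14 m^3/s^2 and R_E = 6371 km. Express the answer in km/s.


r1 = 6757.4570 km = 6.757457e+06 m
r2 = 37807.1950 km = 3.7807195e+07 m
dv1 = sqrt(mu/r1)*(sqrt(2*r2/(r1+r2)) - 1) = 2323.9578 m/s
dv2 = sqrt(mu/r2)*(1 - sqrt(2*r1/(r1+r2))) = 1458.8894 m/s
total dv = |dv1| + |dv2| = 2323.9578 + 1458.8894 = 3782.8472 m/s = 3.7828 km/s

3.7828 km/s


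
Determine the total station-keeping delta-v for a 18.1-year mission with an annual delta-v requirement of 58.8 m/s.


dV = rate * years = 58.8 * 18.1
dV = 1064.2800 m/s

1064.2800 m/s


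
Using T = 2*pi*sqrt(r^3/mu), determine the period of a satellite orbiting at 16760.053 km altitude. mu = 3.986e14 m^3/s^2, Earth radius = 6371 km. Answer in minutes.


r = 23131.0530 km = 2.3131053e+07 m
T = 2*pi*sqrt(r^3/mu) = 2*pi*sqrt(1.2376168e+22 / 3.986e14)
T = 35010.9848 s = 583.5164 min

583.5164 minutes


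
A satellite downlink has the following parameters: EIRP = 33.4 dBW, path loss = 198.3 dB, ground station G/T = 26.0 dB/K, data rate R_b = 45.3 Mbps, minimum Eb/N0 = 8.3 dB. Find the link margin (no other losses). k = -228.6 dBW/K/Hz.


C/N0 = EIRP - FSPL + G/T - k = 33.4 - 198.3 + 26.0 - (-228.6)
C/N0 = 89.7000 dB-Hz
R_b = 45.3 Mbps = 4.53e+07 bps -> 10*log10(R_b) = 76.5610 dB-Hz
Eb/N0 = C/N0 - 10*log10(R_b) = 89.7000 - 76.5610 = 13.1390 dB
Margin = Eb/N0 - Eb/N0_req = 13.1390 - 8.3 = 4.8390 dB (link closes)

4.8390 dB


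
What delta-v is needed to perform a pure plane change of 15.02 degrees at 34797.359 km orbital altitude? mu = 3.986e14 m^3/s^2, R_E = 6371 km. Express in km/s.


r = 41168.3590 km = 4.1168359e+07 m
V = sqrt(mu/r) = 3111.6223 m/s
di = 15.02 deg = 0.2621485 rad
dV = 2*V*sin(di/2) = 2*3111.6223*sin(0.1310742)
dV = 813.3733 m/s = 0.8133733 km/s

0.8134 km/s


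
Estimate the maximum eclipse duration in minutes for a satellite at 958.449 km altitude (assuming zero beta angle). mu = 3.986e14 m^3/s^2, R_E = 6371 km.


r = 7329.4490 km
T = 104.0799 min
Eclipse fraction = arcsin(R_E/r)/pi = arcsin(6371.0000/7329.4490)/pi
= arcsin(0.8692331)/pi = 0.3353869
Eclipse duration = 0.3353869 * 104.0799 = 34.9070 min

34.9070 minutes


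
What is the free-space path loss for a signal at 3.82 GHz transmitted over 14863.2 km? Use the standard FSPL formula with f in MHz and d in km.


f = 3.82 GHz = 3820.0000 MHz
d = 14863.2 km
FSPL = 32.44 + 20*log10(3820.0000) + 20*log10(14863.2)
FSPL = 32.44 + 71.6413 + 83.4422
FSPL = 187.5235 dB

187.5235 dB


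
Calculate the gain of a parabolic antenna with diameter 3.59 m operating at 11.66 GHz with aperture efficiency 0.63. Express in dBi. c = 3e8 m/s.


lambda = c/f = 3e8 / 1.166e+10 = 0.02572899 m
G = eta*(pi*D/lambda)^2 = 0.63*(pi*3.59/0.02572899)^2
G = 121055.2931 (linear)
G = 10*log10(121055.2931) = 50.8298 dBi

50.8298 dBi


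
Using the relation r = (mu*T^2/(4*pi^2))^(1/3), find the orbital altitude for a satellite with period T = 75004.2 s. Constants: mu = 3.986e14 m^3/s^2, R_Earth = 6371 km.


T = 75004.2 s
r = (mu*T^2/(4*pi^2))^(1/3) = (3.986e14 * 75004.2^2 / (4*pi^2))^(1/3)
r = 3.8439958e+07 m = 38439.9583 km
alt = r - R_E = 38439.9583 - 6371 = 32068.9583 km

32068.9583 km


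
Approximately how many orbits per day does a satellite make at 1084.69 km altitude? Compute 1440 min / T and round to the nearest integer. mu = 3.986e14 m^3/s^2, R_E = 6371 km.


r = 7.45569e+06 m
T = 2*pi*sqrt(r^3/mu) = 6406.8268 s = 106.7804 min
revs/day = 1440 / 106.7804 = 13.4856
Rounded: 13 revolutions per day

13 revolutions per day


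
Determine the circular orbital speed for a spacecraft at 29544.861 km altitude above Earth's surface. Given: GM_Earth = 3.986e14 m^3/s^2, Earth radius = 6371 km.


r = R_E + alt = 6371.0 + 29544.861 = 35915.8610 km = 3.5915861e+07 m
v = sqrt(mu/r) = sqrt(3.986e14 / 3.5915861e+07) = 3331.3902 m/s = 3.3314 km/s

3.3314 km/s


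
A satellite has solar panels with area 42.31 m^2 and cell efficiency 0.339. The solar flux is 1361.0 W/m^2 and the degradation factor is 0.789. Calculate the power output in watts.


P = area * eta * S * degradation
P = 42.31 * 0.339 * 1361.0 * 0.789
P = 15402.0260 W

15402.0260 W


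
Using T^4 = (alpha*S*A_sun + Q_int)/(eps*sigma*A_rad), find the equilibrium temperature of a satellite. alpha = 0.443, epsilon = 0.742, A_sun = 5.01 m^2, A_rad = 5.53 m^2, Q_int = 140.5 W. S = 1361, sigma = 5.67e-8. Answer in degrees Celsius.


Numerator = alpha*S*A_sun + Q_int = 0.443*1361*5.01 + 140.5 = 3161.1442 W
Denominator = eps*sigma*A_rad = 0.742*5.67e-8*5.53 = 2.3265484e-07 W/K^4
T^4 = 1.358727e+10 K^4
T = 341.4154 K = 68.2654 C

68.2654 degrees Celsius


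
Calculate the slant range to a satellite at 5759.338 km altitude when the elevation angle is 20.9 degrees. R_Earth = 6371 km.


h = 5759.338 km, el = 20.9 deg
d = -R_E*sin(el) + sqrt((R_E*sin(el))^2 + 2*R_E*h + h^2)
d = -6371.0000*sin(0.3647738) + sqrt((6371.0000*0.356738)^2 + 2*6371.0000*5759.338 + 5759.338^2)
d = 8297.0367 km

8297.0367 km


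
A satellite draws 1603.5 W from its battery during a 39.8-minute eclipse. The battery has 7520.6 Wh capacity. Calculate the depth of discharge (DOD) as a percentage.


E_used = P * t / 60 = 1603.5 * 39.8 / 60 = 1063.6550 Wh
DOD = E_used / E_total * 100 = 1063.6550 / 7520.6 * 100
DOD = 14.1432 %

14.1432 %


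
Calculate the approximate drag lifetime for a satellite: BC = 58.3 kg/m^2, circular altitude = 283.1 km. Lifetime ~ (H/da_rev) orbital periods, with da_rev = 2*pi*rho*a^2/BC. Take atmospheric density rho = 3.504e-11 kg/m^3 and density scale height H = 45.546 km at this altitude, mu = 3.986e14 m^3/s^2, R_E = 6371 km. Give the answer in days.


a = R_E + alt = 6654.1000 km = 6.6541e+06 m
da_rev = 2*pi*rho*a^2/BC = 2*pi*3.504e-11*(6.6541e+06)^2/58.3 = 167.206847 m per revolution
N = H/da_rev = 45546.0000 m / 167.206847 m = 272.3932 revolutions
P = 2*pi*sqrt(a^3/mu) = 5401.8834 s
lifetime = N*P = 272.3932 * 5401.8834 = 1.471436e+06 s = 17.0305 days

17.0305 days


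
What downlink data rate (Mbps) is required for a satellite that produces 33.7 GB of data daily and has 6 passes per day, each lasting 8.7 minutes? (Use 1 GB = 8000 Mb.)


total contact time = 6 * 8.7 * 60 = 3132.0000 s
data = 33.7 GB = 269600.0000 Mb
rate = 269600.0000 / 3132.0000 = 86.0792 Mbps

86.0792 Mbps


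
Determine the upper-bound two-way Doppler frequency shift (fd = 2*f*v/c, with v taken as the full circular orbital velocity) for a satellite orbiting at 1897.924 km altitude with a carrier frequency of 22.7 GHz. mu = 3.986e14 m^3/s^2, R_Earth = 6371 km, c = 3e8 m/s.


r = 8.268924e+06 m
v = sqrt(mu/r) = 6942.9517 m/s (worst-case radial velocity)
f = 22.7 GHz = 2.27e+10 Hz
fd = 2*f*v/c = 2*2.27e+10*6942.9517/3.0e+08
fd = 1.0507e+06 Hz

1.0507e+06 Hz


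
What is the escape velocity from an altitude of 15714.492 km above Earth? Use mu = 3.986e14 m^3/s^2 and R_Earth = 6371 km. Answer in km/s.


r = 6371.0 + 15714.492 = 22085.4920 km = 2.2085492e+07 m
v_esc = sqrt(2*mu/r) = sqrt(2*3.986e14 / 2.2085492e+07)
v_esc = 6008.0025 m/s = 6.0080 km/s

6.0080 km/s


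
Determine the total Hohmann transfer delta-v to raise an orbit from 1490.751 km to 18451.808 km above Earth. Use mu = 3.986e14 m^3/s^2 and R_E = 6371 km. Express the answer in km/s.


r1 = 7861.7510 km = 7.861751e+06 m
r2 = 24822.8080 km = 2.4822808e+07 m
dv1 = sqrt(mu/r1)*(sqrt(2*r2/(r1+r2)) - 1) = 1655.1511 m/s
dv2 = sqrt(mu/r2)*(1 - sqrt(2*r1/(r1+r2))) = 1227.8491 m/s
total dv = |dv1| + |dv2| = 1655.1511 + 1227.8491 = 2883.0002 m/s = 2.8830 km/s

2.8830 km/s


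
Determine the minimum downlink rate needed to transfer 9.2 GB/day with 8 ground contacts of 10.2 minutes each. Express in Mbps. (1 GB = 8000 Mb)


total contact time = 8 * 10.2 * 60 = 4896.0000 s
data = 9.2 GB = 73600.0000 Mb
rate = 73600.0000 / 4896.0000 = 15.0327 Mbps

15.0327 Mbps


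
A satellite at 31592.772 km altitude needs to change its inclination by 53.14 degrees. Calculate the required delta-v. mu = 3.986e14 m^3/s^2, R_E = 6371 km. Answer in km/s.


r = 37963.7720 km = 3.7963772e+07 m
V = sqrt(mu/r) = 3240.2907 m/s
di = 53.14 deg = 0.927468 rad
dV = 2*V*sin(di/2) = 2*3240.2907*sin(0.463734)
dV = 2898.7047 m/s = 2.8987 km/s

2.8987 km/s


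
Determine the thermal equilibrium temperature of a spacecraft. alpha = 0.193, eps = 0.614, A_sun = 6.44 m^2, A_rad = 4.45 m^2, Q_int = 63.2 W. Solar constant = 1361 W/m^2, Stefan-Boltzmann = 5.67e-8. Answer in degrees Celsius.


Numerator = alpha*S*A_sun + Q_int = 0.193*1361*6.44 + 63.2 = 1754.8141 W
Denominator = eps*sigma*A_rad = 0.614*5.67e-8*4.45 = 1.5492141e-07 W/K^4
T^4 = 1.1327125e+10 K^4
T = 326.2345 K = 53.0845 C

53.0845 degrees Celsius


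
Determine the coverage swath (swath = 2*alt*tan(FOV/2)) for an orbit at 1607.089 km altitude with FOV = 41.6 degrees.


FOV = 41.6 deg = 0.726057 rad
swath = 2 * alt * tan(FOV/2) = 2 * 1607.089 * tan(0.3630285)
swath = 2 * 1607.089 * 0.3798644
swath = 1220.9517 km

1220.9517 km


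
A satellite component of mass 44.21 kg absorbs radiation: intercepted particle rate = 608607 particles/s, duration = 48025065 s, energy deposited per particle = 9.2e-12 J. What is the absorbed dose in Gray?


Total energy deposited = rate * time * E_per
  = 608607 * 48025065 * 9.2e-12 = 268.9012 J
Dose = E_total / mass = 268.9012 / 44.21
Dose = 6.0824 Gy

6.0824 Gy


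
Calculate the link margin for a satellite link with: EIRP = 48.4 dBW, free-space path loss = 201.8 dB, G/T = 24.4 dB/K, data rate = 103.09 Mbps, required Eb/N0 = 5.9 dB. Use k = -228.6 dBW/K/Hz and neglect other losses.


C/N0 = EIRP - FSPL + G/T - k = 48.4 - 201.8 + 24.4 - (-228.6)
C/N0 = 99.6000 dB-Hz
R_b = 103.09 Mbps = 1.0309e+08 bps -> 10*log10(R_b) = 80.1322 dB-Hz
Eb/N0 = C/N0 - 10*log10(R_b) = 99.6000 - 80.1322 = 19.4678 dB
Margin = Eb/N0 - Eb/N0_req = 19.4678 - 5.9 = 13.5678 dB (link closes)

13.5678 dB


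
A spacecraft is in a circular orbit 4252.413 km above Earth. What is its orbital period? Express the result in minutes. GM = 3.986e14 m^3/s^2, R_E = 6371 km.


r = 10623.4130 km = 1.0623413e+07 m
T = 2*pi*sqrt(r^3/mu) = 2*pi*sqrt(1.1989255e+21 / 3.986e14)
T = 10897.0093 s = 181.6168 min

181.6168 minutes


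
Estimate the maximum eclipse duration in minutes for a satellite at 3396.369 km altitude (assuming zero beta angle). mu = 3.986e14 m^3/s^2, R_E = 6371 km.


r = 9767.3690 km
T = 160.1129 min
Eclipse fraction = arcsin(R_E/r)/pi = arcsin(6371.0000/9767.3690)/pi
= arcsin(0.6522739)/pi = 0.2261848
Eclipse duration = 0.2261848 * 160.1129 = 36.2151 min

36.2151 minutes


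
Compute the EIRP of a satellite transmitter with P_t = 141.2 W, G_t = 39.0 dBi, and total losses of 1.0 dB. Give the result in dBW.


Pt = 141.2 W = 21.4983 dBW
EIRP = Pt_dBW + Gt - losses = 21.4983 + 39.0 - 1.0 = 59.4983 dBW

59.4983 dBW


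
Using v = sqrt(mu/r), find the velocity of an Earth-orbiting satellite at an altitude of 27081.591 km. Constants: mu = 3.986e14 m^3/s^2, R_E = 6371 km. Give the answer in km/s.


r = R_E + alt = 6371.0 + 27081.591 = 33452.5910 km = 3.3452591e+07 m
v = sqrt(mu/r) = sqrt(3.986e14 / 3.3452591e+07) = 3451.8647 m/s = 3.4519 km/s

3.4519 km/s


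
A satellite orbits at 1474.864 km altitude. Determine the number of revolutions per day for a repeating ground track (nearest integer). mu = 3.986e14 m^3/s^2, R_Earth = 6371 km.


r = 7.845864e+06 m
T = 2*pi*sqrt(r^3/mu) = 6916.2771 s = 115.2713 min
revs/day = 1440 / 115.2713 = 12.4923
Rounded: 12 revolutions per day

12 revolutions per day


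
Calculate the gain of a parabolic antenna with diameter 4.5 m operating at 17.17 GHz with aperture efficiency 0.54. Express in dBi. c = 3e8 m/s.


lambda = c/f = 3e8 / 1.717e+10 = 0.01747234 m
G = eta*(pi*D/lambda)^2 = 0.54*(pi*4.5/0.01747234)^2
G = 353522.1369 (linear)
G = 10*log10(353522.1369) = 55.4842 dBi

55.4842 dBi


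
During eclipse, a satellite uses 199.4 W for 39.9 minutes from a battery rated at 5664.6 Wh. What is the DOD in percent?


E_used = P * t / 60 = 199.4 * 39.9 / 60 = 132.6010 Wh
DOD = E_used / E_total * 100 = 132.6010 / 5664.6 * 100
DOD = 2.3409 %

2.3409 %


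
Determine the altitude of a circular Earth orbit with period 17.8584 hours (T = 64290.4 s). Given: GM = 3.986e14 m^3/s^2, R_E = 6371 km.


T = 64290.4 s
r = (mu*T^2/(4*pi^2))^(1/3) = (3.986e14 * 64290.4^2 / (4*pi^2))^(1/3)
r = 3.468619e+07 m = 34686.1905 km
alt = r - R_E = 34686.1905 - 6371 = 28315.1905 km

28315.1905 km


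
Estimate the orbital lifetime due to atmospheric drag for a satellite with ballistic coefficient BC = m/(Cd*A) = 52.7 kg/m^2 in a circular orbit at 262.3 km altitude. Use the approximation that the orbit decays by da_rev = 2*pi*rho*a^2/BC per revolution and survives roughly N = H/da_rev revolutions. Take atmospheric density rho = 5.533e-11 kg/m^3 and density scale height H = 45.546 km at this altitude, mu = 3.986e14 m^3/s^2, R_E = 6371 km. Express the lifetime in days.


a = R_E + alt = 6633.3000 km = 6.6333e+06 m
da_rev = 2*pi*rho*a^2/BC = 2*pi*5.533e-11*(6.6333e+06)^2/52.7 = 290.261344 m per revolution
N = H/da_rev = 45546.0000 m / 290.261344 m = 156.9138 revolutions
P = 2*pi*sqrt(a^3/mu) = 5376.5747 s
lifetime = N*P = 156.9138 * 5376.5747 = 843658.5651 s = 9.7646 days

9.7646 days


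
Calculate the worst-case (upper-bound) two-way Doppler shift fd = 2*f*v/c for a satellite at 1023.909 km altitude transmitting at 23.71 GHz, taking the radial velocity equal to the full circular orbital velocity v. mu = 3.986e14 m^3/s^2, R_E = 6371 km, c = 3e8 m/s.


r = 7.394909e+06 m
v = sqrt(mu/r) = 7341.7946 m/s (worst-case radial velocity)
f = 23.71 GHz = 2.371e+10 Hz
fd = 2*f*v/c = 2*2.371e+10*7341.7946/3.0e+08
fd = 1.160493e+06 Hz

1.1605e+06 Hz


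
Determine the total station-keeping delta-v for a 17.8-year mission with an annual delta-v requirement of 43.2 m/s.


dV = rate * years = 43.2 * 17.8
dV = 768.9600 m/s

768.9600 m/s


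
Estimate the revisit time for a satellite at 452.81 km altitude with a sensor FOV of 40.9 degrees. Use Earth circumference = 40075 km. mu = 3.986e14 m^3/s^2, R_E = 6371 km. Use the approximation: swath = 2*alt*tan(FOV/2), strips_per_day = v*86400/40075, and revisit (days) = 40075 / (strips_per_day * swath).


swath = 2*452.81*tan(0.3569198) = 337.6970 km
v = sqrt(mu/r) = 7642.8473 m/s = 7.6428 km/s
strips/day = v*86400/40075 = 7.6428*86400/40075 = 16.4777
coverage/day = strips * swath = 16.4777 * 337.6970 = 5564.4538 km
revisit = 40075 / 5564.4538 = 7.2020 days

7.2020 days


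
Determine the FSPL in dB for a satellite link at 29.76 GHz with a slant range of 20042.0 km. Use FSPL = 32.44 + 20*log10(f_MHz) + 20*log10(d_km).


f = 29.76 GHz = 29760.0000 MHz
d = 20042.0 km
FSPL = 32.44 + 20*log10(29760.0000) + 20*log10(20042.0)
FSPL = 32.44 + 89.4727 + 86.0388
FSPL = 207.9515 dB

207.9515 dB


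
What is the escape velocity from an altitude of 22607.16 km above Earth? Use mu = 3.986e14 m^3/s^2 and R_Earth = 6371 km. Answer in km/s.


r = 6371.0 + 22607.16 = 28978.1600 km = 2.897816e+07 m
v_esc = sqrt(2*mu/r) = sqrt(2*3.986e14 / 2.897816e+07)
v_esc = 5245.0332 m/s = 5.2450 km/s

5.2450 km/s


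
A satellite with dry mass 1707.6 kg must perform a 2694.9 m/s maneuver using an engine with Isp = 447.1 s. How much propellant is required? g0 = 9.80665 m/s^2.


ve = Isp * g0 = 447.1 * 9.80665 = 4384.553215 m/s
mass ratio = exp(dv/ve) = exp(2694.9/4384.553215) = 1.84898165
m_prop = m_dry * (mr - 1) = 1707.6 * (1.84898165 - 1)
m_prop = 1449.7211 kg

1449.7211 kg


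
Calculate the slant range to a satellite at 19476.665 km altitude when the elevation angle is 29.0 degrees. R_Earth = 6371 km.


h = 19476.665 km, el = 29.0 deg
d = -R_E*sin(el) + sqrt((R_E*sin(el))^2 + 2*R_E*h + h^2)
d = -6371.0000*sin(0.5061455) + sqrt((6371.0000*0.4848096)^2 + 2*6371.0000*19476.665 + 19476.665^2)
d = 22151.1739 km

22151.1739 km


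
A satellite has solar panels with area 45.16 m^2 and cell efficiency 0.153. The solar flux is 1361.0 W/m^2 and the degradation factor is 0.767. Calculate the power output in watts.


P = area * eta * S * degradation
P = 45.16 * 0.153 * 1361.0 * 0.767
P = 7212.7163 W

7212.7163 W


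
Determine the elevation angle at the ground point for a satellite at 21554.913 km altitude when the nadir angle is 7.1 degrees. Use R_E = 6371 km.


r = R_E + alt = 27925.9130 km
Law of sines in the satellite / Earth-center / ground-point triangle:
  sin(nadir)/R_E = sin(90 + el)/r  =>  cos(el) = (r/R_E)*sin(nadir)
cos(el) = (27925.9130 / 6371.0000) * sin(7.1 deg) = 0.5417806
el = arccos(0.5417806) = 57.1951 deg
(Earth-central angle = 90 - nadir - el = 25.7049 deg)

57.1951 degrees


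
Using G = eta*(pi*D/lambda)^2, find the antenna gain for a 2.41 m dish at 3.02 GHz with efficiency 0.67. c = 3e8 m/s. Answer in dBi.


lambda = c/f = 3e8 / 3.02e+09 = 0.09933775 m
G = eta*(pi*D/lambda)^2 = 0.67*(pi*2.41/0.09933775)^2
G = 3892.0643 (linear)
G = 10*log10(3892.0643) = 35.9018 dBi

35.9018 dBi


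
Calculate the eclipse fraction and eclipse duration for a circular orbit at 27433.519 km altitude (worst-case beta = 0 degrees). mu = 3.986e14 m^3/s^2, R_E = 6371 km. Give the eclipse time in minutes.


r = 33804.5190 km
T = 1030.9132 min
Eclipse fraction = arcsin(R_E/r)/pi = arcsin(6371.0000/33804.5190)/pi
= arcsin(0.1884659)/pi = 0.06035151
Eclipse duration = 0.06035151 * 1030.9132 = 62.2172 min

62.2172 minutes


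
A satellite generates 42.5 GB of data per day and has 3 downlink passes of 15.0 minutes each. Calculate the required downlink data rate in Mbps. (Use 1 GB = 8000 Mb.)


total contact time = 3 * 15.0 * 60 = 2700.0000 s
data = 42.5 GB = 340000.0000 Mb
rate = 340000.0000 / 2700.0000 = 125.9259 Mbps

125.9259 Mbps


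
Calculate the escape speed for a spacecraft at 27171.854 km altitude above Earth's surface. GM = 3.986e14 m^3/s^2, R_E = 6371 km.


r = 6371.0 + 27171.854 = 33542.8540 km = 3.3542854e+07 m
v_esc = sqrt(2*mu/r) = sqrt(2*3.986e14 / 3.3542854e+07)
v_esc = 4875.1012 m/s = 4.8751 km/s

4.8751 km/s


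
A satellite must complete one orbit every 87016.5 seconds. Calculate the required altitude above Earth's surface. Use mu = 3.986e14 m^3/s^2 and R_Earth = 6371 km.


T = 87016.5 s
r = (mu*T^2/(4*pi^2))^(1/3) = (3.986e14 * 87016.5^2 / (4*pi^2))^(1/3)
r = 4.244178e+07 m = 42441.7803 km
alt = r - R_E = 42441.7803 - 6371 = 36070.7803 km

36070.7803 km


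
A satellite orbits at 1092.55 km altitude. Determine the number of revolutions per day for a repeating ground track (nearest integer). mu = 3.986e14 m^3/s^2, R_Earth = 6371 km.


r = 7.46355e+06 m
T = 2*pi*sqrt(r^3/mu) = 6416.9609 s = 106.9493 min
revs/day = 1440 / 106.9493 = 13.4643
Rounded: 13 revolutions per day

13 revolutions per day


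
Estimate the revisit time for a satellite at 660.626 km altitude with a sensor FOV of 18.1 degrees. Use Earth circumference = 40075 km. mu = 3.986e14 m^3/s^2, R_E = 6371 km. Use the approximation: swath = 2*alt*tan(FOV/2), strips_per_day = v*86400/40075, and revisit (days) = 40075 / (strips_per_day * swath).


swath = 2*660.626*tan(0.1579523) = 210.4479 km
v = sqrt(mu/r) = 7529.0601 m/s = 7.5291 km/s
strips/day = v*86400/40075 = 7.5291*86400/40075 = 16.2323
coverage/day = strips * swath = 16.2323 * 210.4479 = 3416.0599 km
revisit = 40075 / 3416.0599 = 11.7314 days

11.7314 days


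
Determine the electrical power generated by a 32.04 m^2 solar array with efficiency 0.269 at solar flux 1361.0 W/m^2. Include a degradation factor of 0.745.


P = area * eta * S * degradation
P = 32.04 * 0.269 * 1361.0 * 0.745
P = 8738.9486 W

8738.9486 W


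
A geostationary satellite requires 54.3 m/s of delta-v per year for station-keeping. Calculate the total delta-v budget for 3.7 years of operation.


dV = rate * years = 54.3 * 3.7
dV = 200.9100 m/s

200.9100 m/s


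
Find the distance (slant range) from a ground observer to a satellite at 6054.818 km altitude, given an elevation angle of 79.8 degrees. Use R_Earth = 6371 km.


h = 6054.818 km, el = 79.8 deg
d = -R_E*sin(el) + sqrt((R_E*sin(el))^2 + 2*R_E*h + h^2)
d = -6371.0000*sin(1.3928) + sqrt((6371.0000*0.9841956)^2 + 2*6371.0000*6054.818 + 6054.818^2)
d = 6104.1838 km

6104.1838 km


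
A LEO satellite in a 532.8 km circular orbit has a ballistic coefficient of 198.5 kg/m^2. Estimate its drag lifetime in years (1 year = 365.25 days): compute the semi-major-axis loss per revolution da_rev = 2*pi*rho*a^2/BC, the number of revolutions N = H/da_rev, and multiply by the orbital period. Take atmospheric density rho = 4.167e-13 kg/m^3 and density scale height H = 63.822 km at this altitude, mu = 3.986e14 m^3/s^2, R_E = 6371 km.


a = R_E + alt = 6903.8000 km = 6.9038e+06 m
da_rev = 2*pi*rho*a^2/BC = 2*pi*4.167e-13*(6.9038e+06)^2/198.5 = 0.628664969 m per revolution
N = H/da_rev = 63822.0000 m / 0.628664969 m = 101519.8924 revolutions
P = 2*pi*sqrt(a^3/mu) = 5708.7828 s
lifetime = N*P = 101519.8924 * 5708.7828 = 5.7955502e+08 s = 6707.8127 days
years = 6707.8127 / 365.25 = 18.3650 years

18.3650 years


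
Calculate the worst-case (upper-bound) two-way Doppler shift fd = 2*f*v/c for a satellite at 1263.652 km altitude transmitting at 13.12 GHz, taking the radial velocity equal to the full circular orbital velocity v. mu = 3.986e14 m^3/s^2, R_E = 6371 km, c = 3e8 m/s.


r = 7.634652e+06 m
v = sqrt(mu/r) = 7225.6018 m/s (worst-case radial velocity)
f = 13.12 GHz = 1.312e+10 Hz
fd = 2*f*v/c = 2*1.312e+10*7225.6018/3.0e+08
fd = 631999.3042 Hz

631999.3042 Hz


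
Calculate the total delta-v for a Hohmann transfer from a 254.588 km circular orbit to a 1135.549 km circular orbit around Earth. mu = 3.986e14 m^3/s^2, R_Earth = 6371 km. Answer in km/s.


r1 = 6625.5880 km = 6.625588e+06 m
r2 = 7506.5490 km = 7.506549e+06 m
dv1 = sqrt(mu/r1)*(sqrt(2*r2/(r1+r2)) - 1) = 238.1004 m/s
dv2 = sqrt(mu/r2)*(1 - sqrt(2*r1/(r1+r2))) = 230.7807 m/s
total dv = |dv1| + |dv2| = 238.1004 + 230.7807 = 468.8810 m/s = 0.468881 km/s

0.4689 km/s


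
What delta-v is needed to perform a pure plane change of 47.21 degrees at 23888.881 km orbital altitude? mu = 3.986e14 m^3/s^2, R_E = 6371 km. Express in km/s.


r = 30259.8810 km = 3.0259881e+07 m
V = sqrt(mu/r) = 3629.4017 m/s
di = 47.21 deg = 0.8239699 rad
dV = 2*V*sin(di/2) = 2*3629.4017*sin(0.411985)
dV = 2906.6354 m/s = 2.9066 km/s

2.9066 km/s


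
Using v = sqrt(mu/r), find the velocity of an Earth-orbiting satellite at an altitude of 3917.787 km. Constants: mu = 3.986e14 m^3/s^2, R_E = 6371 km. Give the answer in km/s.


r = R_E + alt = 6371.0 + 3917.787 = 10288.7870 km = 1.0288787e+07 m
v = sqrt(mu/r) = sqrt(3.986e14 / 1.0288787e+07) = 6224.2433 m/s = 6.2242 km/s

6.2242 km/s


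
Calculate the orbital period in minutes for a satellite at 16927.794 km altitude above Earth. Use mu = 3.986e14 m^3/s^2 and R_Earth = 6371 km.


r = 23298.7940 km = 2.3298794e+07 m
T = 2*pi*sqrt(r^3/mu) = 2*pi*sqrt(1.2647373e+22 / 3.986e14)
T = 35392.5116 s = 589.8752 min

589.8752 minutes


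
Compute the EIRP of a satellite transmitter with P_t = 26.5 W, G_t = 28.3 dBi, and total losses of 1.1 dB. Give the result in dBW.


Pt = 26.5 W = 14.2325 dBW
EIRP = Pt_dBW + Gt - losses = 14.2325 + 28.3 - 1.1 = 41.4325 dBW

41.4325 dBW


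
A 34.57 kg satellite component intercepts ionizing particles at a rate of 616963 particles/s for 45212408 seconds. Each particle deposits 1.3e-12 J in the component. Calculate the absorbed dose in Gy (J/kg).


Total energy deposited = rate * time * E_per
  = 616963 * 45212408 * 1.3e-12 = 36.2627 J
Dose = E_total / mass = 36.2627 / 34.57
Dose = 1.0490 Gy

1.0490 Gy


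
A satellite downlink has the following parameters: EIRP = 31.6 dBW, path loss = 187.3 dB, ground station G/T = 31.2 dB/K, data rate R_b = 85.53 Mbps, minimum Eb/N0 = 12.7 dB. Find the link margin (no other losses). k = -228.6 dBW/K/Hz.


C/N0 = EIRP - FSPL + G/T - k = 31.6 - 187.3 + 31.2 - (-228.6)
C/N0 = 104.1000 dB-Hz
R_b = 85.53 Mbps = 8.553e+07 bps -> 10*log10(R_b) = 79.3212 dB-Hz
Eb/N0 = C/N0 - 10*log10(R_b) = 104.1000 - 79.3212 = 24.7788 dB
Margin = Eb/N0 - Eb/N0_req = 24.7788 - 12.7 = 12.0788 dB (link closes)

12.0788 dB


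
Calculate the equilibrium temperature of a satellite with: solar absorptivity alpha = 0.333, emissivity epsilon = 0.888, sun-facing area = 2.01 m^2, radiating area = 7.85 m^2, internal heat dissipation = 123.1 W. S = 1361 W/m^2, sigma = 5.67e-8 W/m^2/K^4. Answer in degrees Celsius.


Numerator = alpha*S*A_sun + Q_int = 0.333*1361*2.01 + 123.1 = 1034.0581 W
Denominator = eps*sigma*A_rad = 0.888*5.67e-8*7.85 = 3.9524436e-07 W/K^4
T^4 = 2.6162502e+09 K^4
T = 226.1621 K = -46.9879 C

-46.9879 degrees Celsius


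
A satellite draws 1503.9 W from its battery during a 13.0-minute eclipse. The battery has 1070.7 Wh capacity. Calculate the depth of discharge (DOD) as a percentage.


E_used = P * t / 60 = 1503.9 * 13.0 / 60 = 325.8450 Wh
DOD = E_used / E_total * 100 = 325.8450 / 1070.7 * 100
DOD = 30.4329 %

30.4329 %


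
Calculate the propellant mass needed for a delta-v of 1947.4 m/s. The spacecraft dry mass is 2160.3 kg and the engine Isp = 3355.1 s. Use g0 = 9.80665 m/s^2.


ve = Isp * g0 = 3355.1 * 9.80665 = 32902.291415 m/s
mass ratio = exp(dv/ve) = exp(1947.4/32902.291415) = 1.06097401
m_prop = m_dry * (mr - 1) = 2160.3 * (1.06097401 - 1)
m_prop = 131.7222 kg

131.7222 kg


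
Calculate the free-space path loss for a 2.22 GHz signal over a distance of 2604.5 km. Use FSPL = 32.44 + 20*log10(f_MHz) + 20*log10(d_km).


f = 2.22 GHz = 2220.0000 MHz
d = 2604.5 km
FSPL = 32.44 + 20*log10(2220.0000) + 20*log10(2604.5)
FSPL = 32.44 + 66.9271 + 68.3145
FSPL = 167.6815 dB

167.6815 dB


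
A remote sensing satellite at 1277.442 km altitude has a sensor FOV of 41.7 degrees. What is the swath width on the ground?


FOV = 41.7 deg = 0.7278023 rad
swath = 2 * alt * tan(FOV/2) = 2 * 1277.442 * tan(0.3639011)
swath = 2 * 1277.442 * 0.3808633
swath = 973.0615 km

973.0615 km


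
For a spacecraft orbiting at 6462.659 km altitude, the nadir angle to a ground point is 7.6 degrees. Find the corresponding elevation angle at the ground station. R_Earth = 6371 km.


r = R_E + alt = 12833.6590 km
Law of sines in the satellite / Earth-center / ground-point triangle:
  sin(nadir)/R_E = sin(90 + el)/r  =>  cos(el) = (r/R_E)*sin(nadir)
cos(el) = (12833.6590 / 6371.0000) * sin(7.6 deg) = 0.2664155
el = arccos(0.2664155) = 74.5489 deg
(Earth-central angle = 90 - nadir - el = 7.8511 deg)

74.5489 degrees


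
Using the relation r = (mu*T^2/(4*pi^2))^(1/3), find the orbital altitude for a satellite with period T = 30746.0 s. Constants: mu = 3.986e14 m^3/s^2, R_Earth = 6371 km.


T = 30746.0 s
r = (mu*T^2/(4*pi^2))^(1/3) = (3.986e14 * 30746.0^2 / (4*pi^2))^(1/3)
r = 2.1212162e+07 m = 21212.1620 km
alt = r - R_E = 21212.1620 - 6371 = 14841.1620 km

14841.1620 km


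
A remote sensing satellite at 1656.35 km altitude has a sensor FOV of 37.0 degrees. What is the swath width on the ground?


FOV = 37.0 deg = 0.6457718 rad
swath = 2 * alt * tan(FOV/2) = 2 * 1656.35 * tan(0.3228859)
swath = 2 * 1656.35 * 0.3345953
swath = 1108.4139 km

1108.4139 km


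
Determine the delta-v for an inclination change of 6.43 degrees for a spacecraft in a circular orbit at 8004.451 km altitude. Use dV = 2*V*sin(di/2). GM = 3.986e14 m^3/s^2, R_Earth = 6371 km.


r = 14375.4510 km = 1.4375451e+07 m
V = sqrt(mu/r) = 5265.7218 m/s
di = 6.43 deg = 0.1122247 rad
dV = 2*V*sin(di/2) = 2*5265.7218*sin(0.05611234)
dV = 590.6338 m/s = 0.5906338 km/s

0.5906 km/s


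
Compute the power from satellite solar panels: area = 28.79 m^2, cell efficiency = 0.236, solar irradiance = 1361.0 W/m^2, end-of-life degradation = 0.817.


P = area * eta * S * degradation
P = 28.79 * 0.236 * 1361.0 * 0.817
P = 7554.9892 W

7554.9892 W


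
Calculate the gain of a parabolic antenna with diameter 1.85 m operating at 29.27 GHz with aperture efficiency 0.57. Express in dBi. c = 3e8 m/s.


lambda = c/f = 3e8 / 2.927e+10 = 0.0102494 m
G = eta*(pi*D/lambda)^2 = 0.57*(pi*1.85/0.0102494)^2
G = 183282.4971 (linear)
G = 10*log10(183282.4971) = 52.6312 dBi

52.6312 dBi


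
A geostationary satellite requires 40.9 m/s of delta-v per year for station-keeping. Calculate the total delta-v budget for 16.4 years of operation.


dV = rate * years = 40.9 * 16.4
dV = 670.7600 m/s

670.7600 m/s


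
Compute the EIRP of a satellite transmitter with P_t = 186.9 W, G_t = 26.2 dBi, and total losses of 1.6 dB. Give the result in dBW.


Pt = 186.9 W = 22.7161 dBW
EIRP = Pt_dBW + Gt - losses = 22.7161 + 26.2 - 1.6 = 47.3161 dBW

47.3161 dBW


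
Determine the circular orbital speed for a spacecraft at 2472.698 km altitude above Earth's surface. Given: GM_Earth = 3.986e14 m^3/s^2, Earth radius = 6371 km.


r = R_E + alt = 6371.0 + 2472.698 = 8843.6980 km = 8.843698e+06 m
v = sqrt(mu/r) = sqrt(3.986e14 / 8.843698e+06) = 6713.5418 m/s = 6.7135 km/s

6.7135 km/s


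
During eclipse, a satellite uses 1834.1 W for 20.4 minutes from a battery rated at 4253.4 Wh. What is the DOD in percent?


E_used = P * t / 60 = 1834.1 * 20.4 / 60 = 623.5940 Wh
DOD = E_used / E_total * 100 = 623.5940 / 4253.4 * 100
DOD = 14.6611 %

14.6611 %


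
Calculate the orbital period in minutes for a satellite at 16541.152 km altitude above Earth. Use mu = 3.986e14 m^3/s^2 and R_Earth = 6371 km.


r = 22912.1520 km = 2.2912152e+07 m
T = 2*pi*sqrt(r^3/mu) = 2*pi*sqrt(1.2028117e+22 / 3.986e14)
T = 34515.1721 s = 575.2529 min

575.2529 minutes


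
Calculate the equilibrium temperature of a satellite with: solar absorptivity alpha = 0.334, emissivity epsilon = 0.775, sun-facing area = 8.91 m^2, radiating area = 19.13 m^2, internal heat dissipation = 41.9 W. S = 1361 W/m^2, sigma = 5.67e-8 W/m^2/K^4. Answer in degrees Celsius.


Numerator = alpha*S*A_sun + Q_int = 0.334*1361*8.91 + 41.9 = 4092.1543 W
Denominator = eps*sigma*A_rad = 0.775*5.67e-8*19.13 = 8.4062002e-07 W/K^4
T^4 = 4.8680191e+09 K^4
T = 264.1424 K = -9.0076 C

-9.0076 degrees Celsius


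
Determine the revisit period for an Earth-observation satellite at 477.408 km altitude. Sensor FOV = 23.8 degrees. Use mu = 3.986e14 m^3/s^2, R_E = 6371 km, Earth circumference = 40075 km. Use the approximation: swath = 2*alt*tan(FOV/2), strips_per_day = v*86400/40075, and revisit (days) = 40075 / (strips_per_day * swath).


swath = 2*477.408*tan(0.2076942) = 201.2113 km
v = sqrt(mu/r) = 7629.1093 m/s = 7.6291 km/s
strips/day = v*86400/40075 = 7.6291*86400/40075 = 16.4480
coverage/day = strips * swath = 16.4480 * 201.2113 = 3309.5305 km
revisit = 40075 / 3309.5305 = 12.1090 days

12.1090 days


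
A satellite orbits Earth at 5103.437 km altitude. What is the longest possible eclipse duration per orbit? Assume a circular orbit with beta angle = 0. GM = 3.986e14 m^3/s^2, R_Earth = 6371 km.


r = 11474.4370 km
T = 203.8717 min
Eclipse fraction = arcsin(R_E/r)/pi = arcsin(6371.0000/11474.4370)/pi
= arcsin(0.5552342)/pi = 0.1873714
Eclipse duration = 0.1873714 * 203.8717 = 38.1997 min

38.1997 minutes


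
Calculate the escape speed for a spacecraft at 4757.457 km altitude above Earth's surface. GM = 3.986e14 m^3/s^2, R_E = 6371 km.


r = 6371.0 + 4757.457 = 11128.4570 km = 1.1128457e+07 m
v_esc = sqrt(2*mu/r) = sqrt(2*3.986e14 / 1.1128457e+07)
v_esc = 8463.8151 m/s = 8.4638 km/s

8.4638 km/s


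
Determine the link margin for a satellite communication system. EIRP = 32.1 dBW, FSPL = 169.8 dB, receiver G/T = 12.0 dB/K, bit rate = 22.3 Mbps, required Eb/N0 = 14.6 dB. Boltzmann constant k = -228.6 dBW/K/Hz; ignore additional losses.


C/N0 = EIRP - FSPL + G/T - k = 32.1 - 169.8 + 12.0 - (-228.6)
C/N0 = 102.9000 dB-Hz
R_b = 22.3 Mbps = 2.23e+07 bps -> 10*log10(R_b) = 73.4830 dB-Hz
Eb/N0 = C/N0 - 10*log10(R_b) = 102.9000 - 73.4830 = 29.4170 dB
Margin = Eb/N0 - Eb/N0_req = 29.4170 - 14.6 = 14.8170 dB (link closes)

14.8170 dB


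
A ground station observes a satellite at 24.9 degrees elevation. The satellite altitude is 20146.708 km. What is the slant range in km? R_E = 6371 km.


h = 20146.708 km, el = 24.9 deg
d = -R_E*sin(el) + sqrt((R_E*sin(el))^2 + 2*R_E*h + h^2)
d = -6371.0000*sin(0.434587) + sqrt((6371.0000*0.4210358)^2 + 2*6371.0000*20146.708 + 20146.708^2)
d = 23197.9705 km

23197.9705 km


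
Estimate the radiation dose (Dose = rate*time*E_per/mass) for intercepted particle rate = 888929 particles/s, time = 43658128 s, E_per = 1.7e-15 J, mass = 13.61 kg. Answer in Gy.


Total energy deposited = rate * time * E_per
  = 888929 * 43658128 * 1.7e-15 = 0.06597526 J
Dose = E_total / mass = 0.06597526 / 13.61
Dose = 0.004847558 Gy

0.0048 Gy


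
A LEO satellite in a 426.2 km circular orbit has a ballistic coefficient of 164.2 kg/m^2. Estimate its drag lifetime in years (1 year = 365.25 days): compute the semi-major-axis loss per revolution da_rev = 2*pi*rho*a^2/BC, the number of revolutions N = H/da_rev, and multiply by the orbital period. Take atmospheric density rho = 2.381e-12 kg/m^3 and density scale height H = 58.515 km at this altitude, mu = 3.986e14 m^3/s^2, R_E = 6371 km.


a = R_E + alt = 6797.2000 km = 6.7972e+06 m
da_rev = 2*pi*rho*a^2/BC = 2*pi*2.381e-12*(6.7972e+06)^2/164.2 = 4.209458 m per revolution
N = H/da_rev = 58515.0000 m / 4.209458 m = 13900.8386 revolutions
P = 2*pi*sqrt(a^3/mu) = 5577.0726 s
lifetime = N*P = 13900.8386 * 5577.0726 = 7.7525985e+07 s = 897.2915 days
years = 897.2915 / 365.25 = 2.4567 years

2.4567 years


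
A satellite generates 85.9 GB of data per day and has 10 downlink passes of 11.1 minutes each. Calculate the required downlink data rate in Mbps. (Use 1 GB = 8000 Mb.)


total contact time = 10 * 11.1 * 60 = 6660.0000 s
data = 85.9 GB = 687200.0000 Mb
rate = 687200.0000 / 6660.0000 = 103.1832 Mbps

103.1832 Mbps


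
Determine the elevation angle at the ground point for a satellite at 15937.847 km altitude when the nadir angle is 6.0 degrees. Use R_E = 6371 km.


r = R_E + alt = 22308.8470 km
Law of sines in the satellite / Earth-center / ground-point triangle:
  sin(nadir)/R_E = sin(90 + el)/r  =>  cos(el) = (r/R_E)*sin(nadir)
cos(el) = (22308.8470 / 6371.0000) * sin(6.0 deg) = 0.3660194
el = arccos(0.3660194) = 68.5297 deg
(Earth-central angle = 90 - nadir - el = 15.4703 deg)

68.5297 degrees


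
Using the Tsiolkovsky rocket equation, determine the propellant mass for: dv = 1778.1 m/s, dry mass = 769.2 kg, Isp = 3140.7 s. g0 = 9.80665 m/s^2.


ve = Isp * g0 = 3140.7 * 9.80665 = 30799.745655 m/s
mass ratio = exp(dv/ve) = exp(1778.1/30799.745655) = 1.05942997
m_prop = m_dry * (mr - 1) = 769.2 * (1.05942997 - 1)
m_prop = 45.7135 kg

45.7135 kg


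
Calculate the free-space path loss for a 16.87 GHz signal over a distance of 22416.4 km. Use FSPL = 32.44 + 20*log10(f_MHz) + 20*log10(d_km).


f = 16.87 GHz = 16870.0000 MHz
d = 22416.4 km
FSPL = 32.44 + 20*log10(16870.0000) + 20*log10(22416.4)
FSPL = 32.44 + 84.5423 + 87.0113
FSPL = 203.9936 dB

203.9936 dB


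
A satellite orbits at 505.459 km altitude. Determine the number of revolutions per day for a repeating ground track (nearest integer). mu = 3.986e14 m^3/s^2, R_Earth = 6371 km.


r = 6.876459e+06 m
T = 2*pi*sqrt(r^3/mu) = 5674.9039 s = 94.5817 min
revs/day = 1440 / 94.5817 = 15.2249
Rounded: 15 revolutions per day

15 revolutions per day


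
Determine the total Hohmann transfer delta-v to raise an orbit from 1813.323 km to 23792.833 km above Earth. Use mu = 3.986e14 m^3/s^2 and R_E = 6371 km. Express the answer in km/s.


r1 = 8184.3230 km = 8.184323e+06 m
r2 = 30163.8330 km = 3.0163833e+07 m
dv1 = sqrt(mu/r1)*(sqrt(2*r2/(r1+r2)) - 1) = 1774.3841 m/s
dv2 = sqrt(mu/r2)*(1 - sqrt(2*r1/(r1+r2))) = 1260.1979 m/s
total dv = |dv1| + |dv2| = 1774.3841 + 1260.1979 = 3034.5820 m/s = 3.0346 km/s

3.0346 km/s


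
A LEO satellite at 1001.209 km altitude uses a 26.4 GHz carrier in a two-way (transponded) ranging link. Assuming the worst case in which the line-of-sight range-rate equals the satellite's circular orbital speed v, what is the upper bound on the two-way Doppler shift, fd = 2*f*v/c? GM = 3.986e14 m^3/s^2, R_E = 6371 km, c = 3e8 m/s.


r = 7.372209e+06 m
v = sqrt(mu/r) = 7353.0891 m/s (worst-case radial velocity)
f = 26.4 GHz = 2.64e+10 Hz
fd = 2*f*v/c = 2*2.64e+10*7353.0891/3.0e+08
fd = 1.2941437e+06 Hz

1.2941e+06 Hz


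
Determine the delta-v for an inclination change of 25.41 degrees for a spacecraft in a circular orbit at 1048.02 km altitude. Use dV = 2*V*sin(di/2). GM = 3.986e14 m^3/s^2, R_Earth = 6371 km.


r = 7419.0200 km = 7.41902e+06 m
V = sqrt(mu/r) = 7329.8549 m/s
di = 25.41 deg = 0.4434882 rad
dV = 2*V*sin(di/2) = 2*7329.8549*sin(0.2217441)
dV = 3224.1295 m/s = 3.2241 km/s

3.2241 km/s


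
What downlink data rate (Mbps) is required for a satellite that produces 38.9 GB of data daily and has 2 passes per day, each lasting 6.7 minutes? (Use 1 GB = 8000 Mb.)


total contact time = 2 * 6.7 * 60 = 804.0000 s
data = 38.9 GB = 311200.0000 Mb
rate = 311200.0000 / 804.0000 = 387.0647 Mbps

387.0647 Mbps


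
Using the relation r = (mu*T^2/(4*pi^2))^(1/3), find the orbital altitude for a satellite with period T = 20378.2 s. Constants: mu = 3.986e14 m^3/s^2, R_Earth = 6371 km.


T = 20378.2 s
r = (mu*T^2/(4*pi^2))^(1/3) = (3.986e14 * 20378.2^2 / (4*pi^2))^(1/3)
r = 1.6125124e+07 m = 16125.1241 km
alt = r - R_E = 16125.1241 - 6371 = 9754.1241 km

9754.1241 km


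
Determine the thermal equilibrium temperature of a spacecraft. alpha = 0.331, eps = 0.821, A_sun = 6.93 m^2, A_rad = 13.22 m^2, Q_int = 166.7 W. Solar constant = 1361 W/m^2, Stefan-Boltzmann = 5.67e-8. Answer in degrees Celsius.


Numerator = alpha*S*A_sun + Q_int = 0.331*1361*6.93 + 166.7 = 3288.6026 W
Denominator = eps*sigma*A_rad = 0.821*5.67e-8*13.22 = 6.1540025e-07 W/K^4
T^4 = 5.3438435e+09 K^4
T = 270.3731 K = -2.7769 C

-2.7769 degrees Celsius
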